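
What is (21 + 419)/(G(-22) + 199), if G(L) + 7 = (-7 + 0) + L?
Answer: 440/163 ≈ 2.6994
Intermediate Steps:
G(L) = -14 + L (G(L) = -7 + ((-7 + 0) + L) = -7 + (-7 + L) = -14 + L)
(21 + 419)/(G(-22) + 199) = (21 + 419)/((-14 - 22) + 199) = 440/(-36 + 199) = 440/163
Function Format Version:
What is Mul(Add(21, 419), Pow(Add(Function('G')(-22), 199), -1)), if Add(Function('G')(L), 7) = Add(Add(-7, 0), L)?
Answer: Rational(440, 163) ≈ 2.6994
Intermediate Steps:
Function('G')(L) = Add(-14, L) (Function('G')(L) = Add(-7, Add(Add(-7, 0), L)) = Add(-7, Add(-7, L)) = Add(-14, L))
Mul(Add(21, 419), Pow(Add(Function('G')(-22), 199), -1)) = Mul(Add(21, 419), Pow(Add(Add(-14, -22), 199), -1)) = Mul(440, Pow(Add(-36, 199), -1)) = Mul(440, Pow(163, -1)) = Mul(440, Rational(1, 163)) = Rational(440, 163)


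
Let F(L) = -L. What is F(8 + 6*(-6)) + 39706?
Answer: 39734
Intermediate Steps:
F(8 + 6*(-6)) + 39706 = -(8 + 6*(-6)) + 39706 = -(8 - 36) + 39706 = -1*(-28) + 39706 = 28 + 39706 = 39734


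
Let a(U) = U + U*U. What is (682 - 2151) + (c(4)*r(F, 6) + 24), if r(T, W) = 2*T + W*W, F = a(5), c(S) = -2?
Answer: -1637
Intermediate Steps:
a(U) = U + U**2
F = 30 (F = 5*(1 + 5) = 5*6 = 30)
r(T, W) = W**2 + 2*T (r(T, W) = 2*T + W**2 = W**2 + 2*T)
(682 - 2151) + (c(4)*r(F, 6) + 24) = (682 - 2151) + (-2*(6**2 + 2*30) + 24) = -1469 + (-2*(36 + 60) + 24) = -1469 + (-2*96 + 24) = -1469 + (-192 + 24) = -1469 - 168 = -1637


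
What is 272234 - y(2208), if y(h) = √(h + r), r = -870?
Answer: 272234 - √1338 ≈ 2.7220e+5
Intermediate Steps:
y(h) = √(-870 + h) (y(h) = √(h - 870) = √(-870 + h))
272234 - y(2208) = 272234 - √(-870 + 2208) = 272234 - √1338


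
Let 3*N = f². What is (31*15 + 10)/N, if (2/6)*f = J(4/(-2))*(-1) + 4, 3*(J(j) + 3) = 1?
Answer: 57/16 ≈ 3.5625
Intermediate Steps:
J(j) = -8/3 (J(j) = -3 + (⅓)*1 = -3 + ⅓ = -8/3)
f = 20 (f = 3*(-8/3*(-1) + 4) = 3*(8/3 + 4) = 3*(20/3) = 20)
N = 400/3 (N = (⅓)*20² = (⅓)*400 = 400/3 ≈ 133.33)
(31*15 + 10)/N = (31*15 + 10)/(400/3) = (465 + 10)*(3/400) = 475*(3/400) = 57/16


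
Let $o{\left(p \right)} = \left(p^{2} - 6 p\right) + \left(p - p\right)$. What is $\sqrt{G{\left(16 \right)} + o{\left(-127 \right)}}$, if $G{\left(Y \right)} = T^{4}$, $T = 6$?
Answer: $\sqrt{18187} \approx 134.86$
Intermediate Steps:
$o{\left(p \right)} = p^{2} - 6 p$ ($o{\left(p \right)} = \left(p^{2} - 6 p\right) + 0 = p^{2} - 6 p$)
$G{\left(Y \right)} = 1296$ ($G{\left(Y \right)} = 6^{4} = 1296$)
$\sqrt{G{\left(16 \right)} + o{\left(-127 \right)}} = \sqrt{1296 - 127 \left(-6 - 127\right)} = \sqrt{1296 - -16891} = \sqrt{1296 + 16891} = \sqrt{18187}$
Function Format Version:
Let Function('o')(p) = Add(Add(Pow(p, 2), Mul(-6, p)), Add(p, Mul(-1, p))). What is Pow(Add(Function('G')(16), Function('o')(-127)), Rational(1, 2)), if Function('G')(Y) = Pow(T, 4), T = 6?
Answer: Pow(18187, Rational(1, 2)) ≈ 134.86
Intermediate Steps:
Function('o')(p) = Add(Pow(p, 2), Mul(-6, p)) (Function('o')(p) = Add(Add(Pow(p, 2), Mul(-6, p)), 0) = Add(Pow(p, 2), Mul(-6, p)))
Function('G')(Y) = 1296 (Function('G')(Y) = Pow(6, 4) = 1296)
Pow(Add(Function('G')(16), Function('o')(-127)), Rational(1, 2)) = Pow(Add(1296, Mul(-127, Add(-6, -127))), Rational(1, 2)) = Pow(Add(1296, Mul(-127, -133)), Rational(1, 2)) = Pow(Add(1296, 16891), Rational(1, 2)) = Pow(18187, Rational(1, 2))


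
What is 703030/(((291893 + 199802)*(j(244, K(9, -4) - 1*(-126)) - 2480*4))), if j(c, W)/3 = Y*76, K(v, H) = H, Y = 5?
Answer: -70303/431708210 ≈ -0.00016285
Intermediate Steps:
j(c, W) = 1140 (j(c, W) = 3*(5*76) = 3*380 = 1140)
703030/(((291893 + 199802)*(j(244, K(9, -4) - 1*(-126)) - 2480*4))) = 703030/(((291893 + 199802)*(1140 - 2480*4))) = 703030/((491695*(1140 - 9920))) = 703030/((491695*(-8780))) = 703030/(-4317082100) = 703030*(-1/4317082100) = -70303/431708210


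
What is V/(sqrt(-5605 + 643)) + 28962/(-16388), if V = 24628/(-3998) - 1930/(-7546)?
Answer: -14481/8194 + 44531687*I*sqrt(4962)/37424530374 ≈ -1.7673 + 0.083819*I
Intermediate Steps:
V = -44531687/7542227 (V = 24628*(-1/3998) - 1930*(-1/7546) = -12314/1999 + 965/3773 = -44531687/7542227 ≈ -5.9043)
V/(sqrt(-5605 + 643)) + 28962/(-16388) = -44531687/(7542227*sqrt(-5605 + 643)) + 28962/(-16388) = -44531687*(-I*sqrt(4962)/4962)/7542227 + 28962*(-1/16388) = -44531687*(-I*sqrt(4962)/4962)/7542227 - 14481/8194 = -(-44531687)*I*sqrt(4962)/37424530374 - 14481/8194 = 44531687*I*sqrt(4962)/37424530374 - 14481/8194 = -14481/8194 + 44531687*I*sqrt(4962)/37424530374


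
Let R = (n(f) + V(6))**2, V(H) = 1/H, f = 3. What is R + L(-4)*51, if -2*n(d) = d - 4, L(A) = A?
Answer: -1832/9 ≈ -203.56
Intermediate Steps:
n(d) = 2 - d/2 (n(d) = -(d - 4)/2 = -(-4 + d)/2 = 2 - d/2)
R = 4/9 (R = ((2 - 1/2*3) + 1/6)**2 = ((2 - 3/2) + 1/6)**2 = (1/2 + 1/6)**2 = (2/3)**2 = 4/9 ≈ 0.44444)
R + L(-4)*51 = 4/9 - 4*51 = 4/9 - 204 = -1832/9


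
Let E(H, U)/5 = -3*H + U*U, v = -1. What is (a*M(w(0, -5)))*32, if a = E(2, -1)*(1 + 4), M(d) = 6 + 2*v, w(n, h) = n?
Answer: -16000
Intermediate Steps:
E(H, U) = -15*H + 5*U**2 (E(H, U) = 5*(-3*H + U*U) = 5*(-3*H + U**2) = 5*(U**2 - 3*H) = -15*H + 5*U**2)
M(d) = 4 (M(d) = 6 + 2*(-1) = 6 - 2 = 4)
a = -125 (a = (-15*2 + 5*(-1)**2)*(1 + 4) = (-30 + 5*1)*5 = (-30 + 5)*5 = -25*5 = -125)
(a*M(w(0, -5)))*32 = -125*4*32 = -500*32 = -16000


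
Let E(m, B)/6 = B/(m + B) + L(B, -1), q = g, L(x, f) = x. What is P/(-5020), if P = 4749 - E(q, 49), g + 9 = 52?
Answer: -204783/230920 ≈ -0.88681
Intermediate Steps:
g = 43 (g = -9 + 52 = 43)
q = 43
E(m, B) = 6*B + 6*B/(B + m) (E(m, B) = 6*(B/(m + B) + B) = 6*(B/(B + m) + B) = 6*(B + B/(B + m)) = 6*B + 6*B/(B + m))
P = 204783/46 (P = 4749 - 6*49*(1 + 49 + 43)/(49 + 43) = 4749 - 6*49*93/92 = 4749 - 1*13671/46 = 4749 - 13671/46 = 204783/46 ≈ 4451.8)
P/(-5020) = (204783/46)/(-5020) = (204783/46)*(-1/5020) = -204783/230920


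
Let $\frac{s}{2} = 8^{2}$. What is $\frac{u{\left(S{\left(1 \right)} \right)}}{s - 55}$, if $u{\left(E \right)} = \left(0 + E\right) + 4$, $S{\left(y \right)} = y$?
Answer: $\frac{5}{73} \approx 0.068493$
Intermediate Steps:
$u{\left(E \right)} = 4 + E$ ($u{\left(E \right)} = E + 4 = 4 + E$)
$s = 128$ ($s = 2 \cdot 8^{2} = 2 \cdot 64 = 128$)
$\frac{u{\left(S{\left(1 \right)} \right)}}{s - 55} = \frac{4 + 1}{128 - 55} = \frac{5}{73}$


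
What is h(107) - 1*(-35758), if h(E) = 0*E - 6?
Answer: 35752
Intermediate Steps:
h(E) = -6 (h(E) = 0 - 6 = -6)
h(107) - 1*(-35758) = -6 - 1*(-35758) = -6 + 35758 = 35752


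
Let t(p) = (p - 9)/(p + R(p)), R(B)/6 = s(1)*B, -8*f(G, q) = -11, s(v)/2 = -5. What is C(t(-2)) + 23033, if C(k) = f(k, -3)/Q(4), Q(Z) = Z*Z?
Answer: 2948235/128 ≈ 23033.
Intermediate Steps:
Q(Z) = Z**2
s(v) = -10 (s(v) = 2*(-5) = -10)
f(G, q) = 11/8 (f(G, q) = -1/8*(-11) = 11/8)
R(B) = -60*B (R(B) = 6*(-10*B) = -60*B)
t(p) = -(-9 + p)/(59*p) (t(p) = (p - 9)/(p - 60*p) = (-9 + p)/((-59*p)) = (-9 + p)*(-1/(59*p)) = -(-9 + p)/(59*p))
C(k) = 11/128 (C(k) = 11/(8*(4**2)) = (11/8)/16 = (11/8)*(1/16) = 11/128)
C(t(-2)) + 23033 = 11/128 + 23033 = 2948235/128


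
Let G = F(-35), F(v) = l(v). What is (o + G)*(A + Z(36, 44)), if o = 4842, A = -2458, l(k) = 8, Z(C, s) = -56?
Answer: -12192900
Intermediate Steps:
F(v) = 8
G = 8
(o + G)*(A + Z(36, 44)) = (4842 + 8)*(-2458 - 56) = 4850*(-2514) = -12192900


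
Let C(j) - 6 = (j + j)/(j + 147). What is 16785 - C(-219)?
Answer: 201275/12 ≈ 16773.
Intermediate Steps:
C(j) = 6 + 2*j/(147 + j) (C(j) = 6 + (j + j)/(j + 147) = 6 + (2*j)/(147 + j) = 6 + 2*j/(147 + j))
16785 - C(-219) = 16785 - 2*(441 + 4*(-219))/(147 - 219) = 16785 - 2*(441 - 876)/(-72) = 16785 - 2*(-1)*(-435)/72 = 16785 - 1*145/12 = 16785 - 145/12 = 201275/12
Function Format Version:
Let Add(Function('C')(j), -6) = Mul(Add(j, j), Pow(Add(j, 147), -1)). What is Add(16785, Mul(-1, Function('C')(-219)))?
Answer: Rational(201275, 12) ≈ 16773.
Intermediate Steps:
Function('C')(j) = Add(6, Mul(2, j, Pow(Add(147, j), -1))) (Function('C')(j) = Add(6, Mul(Add(j, j), Pow(Add(j, 147), -1))) = Add(6, Mul(Mul(2, j), Pow(Add(147, j), -1))) = Add(6, Mul(2, j, Pow(Add(147, j), -1))))
Add(16785, Mul(-1, Function('C')(-219))) = Add(16785, Mul(-1, Mul(2, Pow(Add(147, -219), -1), Add(441, Mul(4, -219))))) = Add(16785, Mul(-1, Mul(2, Pow(-72, -1), Add(441, -876)))) = Add(16785, Mul(-1, Mul(2, Rational(-1, 72), -435))) = Add(16785, Mul(-1, Rational(145, 12))) = Add(16785, Rational(-145, 12)) = Rational(201275, 12)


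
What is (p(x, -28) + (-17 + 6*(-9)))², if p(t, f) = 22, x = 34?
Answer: 2401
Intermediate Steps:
(p(x, -28) + (-17 + 6*(-9)))² = (22 + (-17 + 6*(-9)))² = (22 + (-17 - 54))² = (22 - 71)² = (-49)² = 2401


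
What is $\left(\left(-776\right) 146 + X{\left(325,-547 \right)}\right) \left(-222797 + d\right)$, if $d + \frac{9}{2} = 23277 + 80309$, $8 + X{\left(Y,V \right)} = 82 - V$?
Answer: $\frac{26865212925}{2} \approx 1.3433 \cdot 10^{10}$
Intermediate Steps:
$X{\left(Y,V \right)} = 74 - V$ ($X{\left(Y,V \right)} = -8 - \left(-82 + V\right) = 74 - V$)
$d = \frac{207163}{2}$ ($d = - \frac{9}{2} + \left(23277 + 80309\right) = - \frac{9}{2} + 103586 = \frac{207163}{2} \approx 1.0358 \cdot 10^{5}$)
$\left(\left(-776\right) 146 + X{\left(325,-547 \right)}\right) \left(-222797 + d\right) = \left(\left(-776\right) 146 + \left(74 - -547\right)\right) \left(-222797 + \frac{207163}{2}\right) = \left(-113296 + \left(74 + 547\right)\right) \left(- \frac{238431}{2}\right) = \left(-113296 + 621\right) \left(- \frac{238431}{2}\right) = \left(-112675\right) \left(- \frac{238431}{2}\right) = \frac{26865212925}{2}$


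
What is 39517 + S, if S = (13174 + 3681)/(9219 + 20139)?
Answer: 1160156941/29358 ≈ 39518.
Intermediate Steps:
S = 16855/29358 ≈ 0.57412
39517 + S = 39517 + 16855/29358 = 1160156941/29358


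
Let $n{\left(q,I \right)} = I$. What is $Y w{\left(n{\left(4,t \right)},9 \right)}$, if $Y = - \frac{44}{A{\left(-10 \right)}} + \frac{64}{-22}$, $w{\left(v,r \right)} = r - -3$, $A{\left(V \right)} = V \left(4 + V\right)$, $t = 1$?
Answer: $- \frac{2404}{55} \approx -43.709$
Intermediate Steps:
$w{\left(v,r \right)} = 3 + r$ ($w{\left(v,r \right)} = r + 3 = 3 + r$)
$Y = - \frac{601}{165}$ ($Y = - \frac{44}{\left(-10\right) \left(4 - 10\right)} + \frac{64}{-22} = - \frac{44}{\left(-10\right) \left(-6\right)} + 64 \left(- \frac{1}{22}\right) = - \frac{44}{60} - \frac{32}{11} = \left(-44\right) \frac{1}{60} - \frac{32}{11} = - \frac{11}{15} - \frac{32}{11} = - \frac{601}{165} \approx -3.6424$)
$Y w{\left(n{\left(4,t \right)},9 \right)} = - \frac{601 \left(3 + 9\right)}{165} = \left(- \frac{601}{165}\right) 12 = - \frac{2404}{55}$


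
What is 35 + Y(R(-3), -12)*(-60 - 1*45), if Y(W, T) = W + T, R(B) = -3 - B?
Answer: 1295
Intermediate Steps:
Y(W, T) = T + W
35 + Y(R(-3), -12)*(-60 - 1*45) = 35 + (-12 + (-3 - 1*(-3)))*(-60 - 1*45) = 35 + (-12 + (-3 + 3))*(-60 - 45) = 35 + (-12 + 0)*(-105) = 35 - 12*(-105) = 35 + 1260 = 1295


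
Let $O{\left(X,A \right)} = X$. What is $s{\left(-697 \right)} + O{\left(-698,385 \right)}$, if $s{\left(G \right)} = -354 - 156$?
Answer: $-1208$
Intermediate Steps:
$s{\left(G \right)} = -510$
$s{\left(-697 \right)} + O{\left(-698,385 \right)} = -510 - 698 = -1208$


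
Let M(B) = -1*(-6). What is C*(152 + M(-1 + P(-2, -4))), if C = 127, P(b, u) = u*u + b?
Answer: 20066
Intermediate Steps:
P(b, u) = b + u² (P(b, u) = u² + b = b + u²)
M(B) = 6
C*(152 + M(-1 + P(-2, -4))) = 127*(152 + 6) = 127*158 = 20066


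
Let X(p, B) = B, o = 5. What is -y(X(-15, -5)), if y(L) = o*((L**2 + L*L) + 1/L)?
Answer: -249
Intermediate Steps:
y(L) = 5/L + 10*L**2 (y(L) = 5*((L**2 + L*L) + 1/L) = 5*((L**2 + L**2) + 1/L) = 5*(2*L**2 + 1/L) = 5*(1/L + 2*L**2) = 5/L + 10*L**2)
-y(X(-15, -5)) = -5*(1 + 2*(-5)**3)/(-5) = -5*(-1)*(1 + 2*(-125))/5 = -5*(-1)*(1 - 250)/5 = -5*(-1)*(-249)/5 = -1*249 = -249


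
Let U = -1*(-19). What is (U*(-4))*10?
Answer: -760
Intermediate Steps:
U = 19
(U*(-4))*10 = (19*(-4))*10 = -76*10 = -760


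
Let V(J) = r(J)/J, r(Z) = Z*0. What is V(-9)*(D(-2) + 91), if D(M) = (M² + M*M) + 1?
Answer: 0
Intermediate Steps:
r(Z) = 0
V(J) = 0 (V(J) = 0/J = 0)
D(M) = 1 + 2*M² (D(M) = (M² + M²) + 1 = 2*M² + 1 = 1 + 2*M²)
V(-9)*(D(-2) + 91) = 0*((1 + 2*(-2)²) + 91) = 0*((1 + 2*4) + 91) = 0*((1 + 8) + 91) = 0*(9 + 91) = 0*100 = 0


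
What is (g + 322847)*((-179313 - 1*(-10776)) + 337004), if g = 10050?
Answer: 56082158899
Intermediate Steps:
(g + 322847)*((-179313 - 1*(-10776)) + 337004) = (10050 + 322847)*((-179313 - 1*(-10776)) + 337004) = 332897*((-179313 + 10776) + 337004) = 332897*(-168537 + 337004) = 332897*168467 = 56082158899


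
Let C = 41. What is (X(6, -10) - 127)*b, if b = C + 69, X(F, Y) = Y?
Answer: -15070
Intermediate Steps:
b = 110 (b = 41 + 69 = 110)
(X(6, -10) - 127)*b = (-10 - 127)*110 = -137*110 = -15070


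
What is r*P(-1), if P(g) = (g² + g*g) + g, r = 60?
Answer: 60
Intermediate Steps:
P(g) = g + 2*g² (P(g) = (g² + g²) + g = 2*g² + g = g + 2*g²)
r*P(-1) = 60*(-(1 + 2*(-1))) = 60*(-(1 - 2)) = 60*(-1*(-1)) = 60*1 = 60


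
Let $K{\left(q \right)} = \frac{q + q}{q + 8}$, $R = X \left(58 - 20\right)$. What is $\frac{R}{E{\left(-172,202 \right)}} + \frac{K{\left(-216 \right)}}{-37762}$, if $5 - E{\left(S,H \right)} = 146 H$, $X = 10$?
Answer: $- \frac{187340429}{14475345222} \approx -0.012942$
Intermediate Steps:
$E{\left(S,H \right)} = 5 - 146 H$
$R = 380$ ($R = 10 \left(58 - 20\right) = 10 \cdot 38 = 380$)
$K{\left(q \right)} = \frac{2 q}{8 + q}$
$\frac{R}{E{\left(-172,202 \right)}} + \frac{K{\left(-216 \right)}}{-37762} = \frac{380}{5 - 29492} + \frac{2 \left(-216\right) \frac{1}{8 - 216}}{-37762} = \frac{380}{5 - 29492} + 2 \left(-216\right) \frac{1}{-208} \left(- \frac{1}{37762}\right) = \frac{380}{-29487} + 2 \left(-216\right) \left(- \frac{1}{208}\right) \left(- \frac{1}{37762}\right) = 380 \left(- \frac{1}{29487}\right) + \frac{27}{13} \left(- \frac{1}{37762}\right) = - \frac{380}{29487} - \frac{27}{490906} = - \frac{187340429}{14475345222}$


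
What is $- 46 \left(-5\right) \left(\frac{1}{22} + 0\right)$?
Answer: $\frac{115}{11} \approx 10.455$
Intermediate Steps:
$- 46 \left(-5\right) \left(\frac{1}{22} + 0\right) = - \left(-230\right) \left(\frac{1}{22} + 0\right) = - \frac{-230}{22} = \left(-1\right) \left(- \frac{115}{11}\right) = \frac{115}{11}$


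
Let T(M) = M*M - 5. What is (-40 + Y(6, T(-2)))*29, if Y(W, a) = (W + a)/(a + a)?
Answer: -2465/2 ≈ -1232.5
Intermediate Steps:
T(M) = -5 + M**2 (T(M) = M**2 - 5 = -5 + M**2)
Y(W, a) = (W + a)/(2*a) (Y(W, a) = (W + a)/((2*a)) = (W + a)*(1/(2*a)) = (W + a)/(2*a))
(-40 + Y(6, T(-2)))*29 = (-40 + (6 + (-5 + (-2)**2))/(2*(-5 + (-2)**2)))*29 = (-40 + (6 + (-5 + 4))/(2*(-5 + 4)))*29 = (-40 + (1/2)*(6 - 1)/(-1))*29 = (-40 + (1/2)*(-1)*5)*29 = (-40 - 5/2)*29 = -85/2*29 = -2465/2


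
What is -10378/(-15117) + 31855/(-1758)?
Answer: -154435837/8858562 ≈ -17.434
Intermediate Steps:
-10378/(-15117) + 31855/(-1758) = -10378*(-1/15117) + 31855*(-1/1758) = 10378/15117 - 31855/1758 = -154435837/8858562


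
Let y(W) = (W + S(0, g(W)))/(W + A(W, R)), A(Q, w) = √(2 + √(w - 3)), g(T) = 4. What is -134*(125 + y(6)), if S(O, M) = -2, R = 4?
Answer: -185322/11 + 536*√3/33 ≈ -16819.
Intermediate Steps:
A(Q, w) = √(2 + √(-3 + w))
y(W) = (-2 + W)/(W + √3) (y(W) = (W - 2)/(W + √(2 + √(-3 + 4))) = (-2 + W)/(W + √(2 + √1)) = (-2 + W)/(W + √(2 + 1)) = (-2 + W)/(W + √3))
-134*(125 + y(6)) = -134*(125 + (-2 + 6)/(6 + √3)) = -134*(125 + 4/(6 + √3)) = -16750 - 536/(6 + √3)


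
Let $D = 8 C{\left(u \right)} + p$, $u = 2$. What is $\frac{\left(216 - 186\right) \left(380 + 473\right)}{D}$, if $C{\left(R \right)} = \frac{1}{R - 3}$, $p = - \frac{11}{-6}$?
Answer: $- \frac{153540}{37} \approx -4149.7$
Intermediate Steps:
$p = \frac{11}{6}$ ($p = \left(-11\right) \left(- \frac{1}{6}\right) = \frac{11}{6} \approx 1.8333$)
$C{\left(R \right)} = \frac{1}{-3 + R}$
$D = - \frac{37}{6}$ ($D = \frac{8}{-3 + 2} + \frac{11}{6} = \frac{8}{-1} + \frac{11}{6} = 8 \left(-1\right) + \frac{11}{6} = -8 + \frac{11}{6} = - \frac{37}{6} \approx -6.1667$)
$\frac{\left(216 - 186\right) \left(380 + 473\right)}{D} = \frac{\left(216 - 186\right) \left(380 + 473\right)}{- \frac{37}{6}} = 30 \cdot 853 \left(- \frac{6}{37}\right) = 25590 \left(- \frac{6}{37}\right) = - \frac{153540}{37}$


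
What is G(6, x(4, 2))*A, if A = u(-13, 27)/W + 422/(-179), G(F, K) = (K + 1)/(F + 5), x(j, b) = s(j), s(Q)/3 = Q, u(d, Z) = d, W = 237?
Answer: -1330433/466653 ≈ -2.8510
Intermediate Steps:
s(Q) = 3*Q
x(j, b) = 3*j
G(F, K) = (1 + K)/(5 + F)
A = -102341/42423 (A = -13/237 + 422/(-179) = -13*1/237 + 422*(-1/179) = -13/237 - 422/179 = -102341/42423 ≈ -2.4124)
G(6, x(4, 2))*A = ((1 + 3*4)/(5 + 6))*(-102341/42423) = ((1 + 12)/11)*(-102341/42423) = ((1/11)*13)*(-102341/42423) = (13/11)*(-102341/42423) = -1330433/466653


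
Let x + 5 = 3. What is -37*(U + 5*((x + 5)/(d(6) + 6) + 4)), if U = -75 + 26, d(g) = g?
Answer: 4107/4 ≈ 1026.8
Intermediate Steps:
x = -2 (x = -5 + 3 = -2)
U = -49
-37*(U + 5*((x + 5)/(d(6) + 6) + 4)) = -37*(-49 + 5*((-2 + 5)/(6 + 6) + 4)) = -37*(-49 + 5*(3/12 + 4)) = -37*(-49 + 5*(3*(1/12) + 4)) = -37*(-49 + 5*(1/4 + 4)) = -37*(-49 + 5*(17/4)) = -37*(-49 + 85/4) = -37*(-111/4) = 4107/4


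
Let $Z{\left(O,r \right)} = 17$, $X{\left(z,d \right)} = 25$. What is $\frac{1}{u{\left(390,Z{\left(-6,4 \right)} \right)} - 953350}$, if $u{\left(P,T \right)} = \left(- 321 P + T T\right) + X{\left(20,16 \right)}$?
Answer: $- \frac{1}{1078226} \approx -9.2745 \cdot 10^{-7}$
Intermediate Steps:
$u{\left(P,T \right)} = 25 + T^{2} - 321 P$ ($u{\left(P,T \right)} = \left(- 321 P + T T\right) + 25 = \left(- 321 P + T^{2}\right) + 25 = \left(T^{2} - 321 P\right) + 25 = 25 + T^{2} - 321 P$)
$\frac{1}{u{\left(390,Z{\left(-6,4 \right)} \right)} - 953350} = \frac{1}{\left(25 + 17^{2} - 125190\right) - 953350} = \frac{1}{\left(25 + 289 - 125190\right) - 953350} = \frac{1}{-124876 - 953350} = \frac{1}{-1078226} = - \frac{1}{1078226}$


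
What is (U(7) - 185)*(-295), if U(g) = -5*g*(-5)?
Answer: 2950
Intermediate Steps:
U(g) = 25*g
(U(7) - 185)*(-295) = (25*7 - 185)*(-295) = (175 - 185)*(-295) = -10*(-295) = 2950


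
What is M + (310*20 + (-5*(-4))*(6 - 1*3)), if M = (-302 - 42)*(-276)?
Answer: 101204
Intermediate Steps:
M = 94944 (M = -344*(-276) = 94944)
M + (310*20 + (-5*(-4))*(6 - 1*3)) = 94944 + (310*20 + (-5*(-4))*(6 - 1*3)) = 94944 + (6200 + 20*(6 - 3)) = 94944 + (6200 + 20*3) = 94944 + (6200 + 60) = 94944 + 6260 = 101204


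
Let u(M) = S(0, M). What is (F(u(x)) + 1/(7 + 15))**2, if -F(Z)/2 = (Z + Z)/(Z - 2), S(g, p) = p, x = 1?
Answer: 7921/484 ≈ 16.366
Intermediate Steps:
u(M) = M
F(Z) = -4*Z/(-2 + Z) (F(Z) = -2*(Z + Z)/(Z - 2) = -2*2*Z/(-2 + Z) = -4*Z/(-2 + Z))
(F(u(x)) + 1/(7 + 15))**2 = (-4*1/(-2 + 1) + 1/(7 + 15))**2 = (-4*1/(-1) + 1/22)**2 = (-4*1*(-1) + 1/22)**2 = (4 + 1/22)**2 = (89/22)**2 = 7921/484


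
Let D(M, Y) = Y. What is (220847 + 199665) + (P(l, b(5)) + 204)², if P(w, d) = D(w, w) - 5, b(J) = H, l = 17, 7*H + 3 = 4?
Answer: 467168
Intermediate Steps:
H = ⅐ (H = -3/7 + (⅐)*4 = -3/7 + 4/7 = ⅐ ≈ 0.14286)
b(J) = ⅐
P(w, d) = -5 + w (P(w, d) = w - 5 = -5 + w)
(220847 + 199665) + (P(l, b(5)) + 204)² = (220847 + 199665) + ((-5 + 17) + 204)² = 420512 + (12 + 204)² = 420512 + 216² = 420512 + 46656 = 467168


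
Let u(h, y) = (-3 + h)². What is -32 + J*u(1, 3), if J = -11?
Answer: -76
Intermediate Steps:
-32 + J*u(1, 3) = -32 - 11*(-3 + 1)² = -32 - 11*(-2)² = -32 - 11*4 = -32 - 44 = -76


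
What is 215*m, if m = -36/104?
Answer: -1935/26 ≈ -74.423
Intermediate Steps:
m = -9/26 (m = -36*1/104 = -9/26 ≈ -0.34615)
215*m = 215*(-9/26) = -1935/26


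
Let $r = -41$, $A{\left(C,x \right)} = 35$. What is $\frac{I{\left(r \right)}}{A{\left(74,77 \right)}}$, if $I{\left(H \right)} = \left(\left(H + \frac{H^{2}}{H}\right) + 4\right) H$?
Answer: $\frac{3198}{35} \approx 91.371$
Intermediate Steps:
$I{\left(H \right)} = H \left(4 + 2 H\right)$ ($I{\left(H \right)} = \left(\left(H + H\right) + 4\right) H = \left(2 H + 4\right) H = \left(4 + 2 H\right) H = H \left(4 + 2 H\right)$)
$\frac{I{\left(r \right)}}{A{\left(74,77 \right)}} = \frac{2 \left(-41\right) \left(2 - 41\right)}{35} = 2 \left(-41\right) \left(-39\right) \frac{1}{35} = 3198 \cdot \frac{1}{35} = \frac{3198}{35}$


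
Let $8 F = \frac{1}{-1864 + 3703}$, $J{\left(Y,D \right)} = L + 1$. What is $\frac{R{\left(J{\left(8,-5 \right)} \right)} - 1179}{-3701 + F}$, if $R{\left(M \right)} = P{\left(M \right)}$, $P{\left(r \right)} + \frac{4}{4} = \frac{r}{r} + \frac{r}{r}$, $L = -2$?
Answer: $\frac{17330736}{54449111} \approx 0.31829$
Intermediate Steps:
$J{\left(Y,D \right)} = -1$ ($J{\left(Y,D \right)} = -2 + 1 = -1$)
$P{\left(r \right)} = 1$ ($P{\left(r \right)} = -1 + \left(\frac{r}{r} + \frac{r}{r}\right) = -1 + \left(1 + 1\right) = -1 + 2 = 1$)
$R{\left(M \right)} = 1$
$F = \frac{1}{14712}$ ($F = \frac{1}{8 \left(-1864 + 3703\right)} = \frac{1}{8 \cdot 1839} = \frac{1}{8} \cdot \frac{1}{1839} = \frac{1}{14712} \approx 6.7972 \cdot 10^{-5}$)
$\frac{R{\left(J{\left(8,-5 \right)} \right)} - 1179}{-3701 + F} = \frac{1 - 1179}{-3701 + \frac{1}{14712}} = - \frac{1178}{- \frac{54449111}{14712}} = \left(-1178\right) \left(- \frac{14712}{54449111}\right) = \frac{17330736}{54449111}$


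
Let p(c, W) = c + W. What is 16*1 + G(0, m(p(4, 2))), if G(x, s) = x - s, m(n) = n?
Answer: 10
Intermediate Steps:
p(c, W) = W + c
16*1 + G(0, m(p(4, 2))) = 16*1 + (0 - (2 + 4)) = 16 + (0 - 1*6) = 16 + (0 - 6) = 16 - 6 = 10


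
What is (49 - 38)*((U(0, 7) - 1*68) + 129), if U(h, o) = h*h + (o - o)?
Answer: 671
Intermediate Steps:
U(h, o) = h² (U(h, o) = h² + 0 = h²)
(49 - 38)*((U(0, 7) - 1*68) + 129) = (49 - 38)*((0² - 1*68) + 129) = 11*((0 - 68) + 129) = 11*(-68 + 129) = 11*61 = 671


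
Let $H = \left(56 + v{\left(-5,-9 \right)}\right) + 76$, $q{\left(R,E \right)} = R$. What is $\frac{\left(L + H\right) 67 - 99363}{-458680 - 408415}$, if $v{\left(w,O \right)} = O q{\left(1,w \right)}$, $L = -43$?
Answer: $\frac{94003}{867095} \approx 0.10841$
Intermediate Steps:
$v{\left(w,O \right)} = O$ ($v{\left(w,O \right)} = O 1 = O$)
$H = 123$ ($H = \left(56 - 9\right) + 76 = 47 + 76 = 123$)
$\frac{\left(L + H\right) 67 - 99363}{-458680 - 408415} = \frac{\left(-43 + 123\right) 67 - 99363}{-458680 - 408415} = \frac{80 \cdot 67 - 99363}{-867095} = \left(5360 - 99363\right) \left(- \frac{1}{867095}\right) = \left(-94003\right) \left(- \frac{1}{867095}\right) = \frac{94003}{867095}$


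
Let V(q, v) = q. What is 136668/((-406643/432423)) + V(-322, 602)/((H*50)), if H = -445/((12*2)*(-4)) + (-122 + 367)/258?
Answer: -11354367604672148/78126286375 ≈ -1.4533e+5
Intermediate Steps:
H = 7685/1376 (H = -445/(24*(-4)) + 245*(1/258) = -445/(-96) + 245/258 = -445*(-1/96) + 245/258 = 445/96 + 245/258 = 7685/1376 ≈ 5.5850)
136668/((-406643/432423)) + V(-322, 602)/((H*50)) = 136668/((-406643/432423)) - 322/((7685/1376)*50) = 136668/((-406643*1/432423)) - 322/192125/688 = 136668/(-406643/432423) - 322*688/192125 = 136668*(-432423/406643) - 221536/192125 = -59098386564/406643 - 221536/192125 = -11354367604672148/78126286375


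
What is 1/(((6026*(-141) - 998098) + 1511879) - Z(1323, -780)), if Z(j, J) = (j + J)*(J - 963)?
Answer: 1/610564 ≈ 1.6378e-6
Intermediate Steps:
Z(j, J) = (-963 + J)*(J + j) (Z(j, J) = (J + j)*(-963 + J) = (-963 + J)*(J + j))
1/(((6026*(-141) - 998098) + 1511879) - Z(1323, -780)) = 1/(((6026*(-141) - 998098) + 1511879) - ((-780)² - 963*(-780) - 963*1323 - 780*1323)) = 1/(((-849666 - 998098) + 1511879) - (608400 + 751140 - 1274049 - 1031940)) = 1/((-1847764 + 1511879) - 1*(-946449)) = 1/(-335885 + 946449) = 1/610564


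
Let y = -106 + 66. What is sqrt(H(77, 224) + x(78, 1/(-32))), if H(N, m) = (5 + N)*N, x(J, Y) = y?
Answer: sqrt(6274) ≈ 79.209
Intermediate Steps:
y = -40
x(J, Y) = -40
H(N, m) = N*(5 + N)
sqrt(H(77, 224) + x(78, 1/(-32))) = sqrt(77*(5 + 77) - 40) = sqrt(77*82 - 40) = sqrt(6314 - 40) = sqrt(6274)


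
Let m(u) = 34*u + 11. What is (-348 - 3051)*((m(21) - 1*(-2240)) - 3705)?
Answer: 2515260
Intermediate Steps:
m(u) = 11 + 34*u
(-348 - 3051)*((m(21) - 1*(-2240)) - 3705) = (-348 - 3051)*(((11 + 34*21) - 1*(-2240)) - 3705) = -3399*(((11 + 714) + 2240) - 3705) = -3399*((725 + 2240) - 3705) = -3399*(2965 - 3705) = -3399*(-740) = 2515260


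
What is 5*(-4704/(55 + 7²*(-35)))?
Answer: 1176/83 ≈ 14.169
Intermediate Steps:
5*(-4704/(55 + 7²*(-35))) = 5*(-4704/(55 + 49*(-35))) = 5*(-4704/(55 - 1715)) = 5*(-4704/(-1660)) = 5*(-4704*(-1/1660)) = 5*(1176/415) = 1176/83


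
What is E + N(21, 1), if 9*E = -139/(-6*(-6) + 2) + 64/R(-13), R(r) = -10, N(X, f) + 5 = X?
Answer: 8483/570 ≈ 14.882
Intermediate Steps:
N(X, f) = -5 + X
E = -637/570 (E = (-139/(-6*(-6) + 2) + 64/(-10))/9 = (-139/(36 + 2) + 64*(-1/10))/9 = (-139/38 - 32/5)/9 = (1/9)*(-1911/190) = -637/570 ≈ -1.1175)
E + N(21, 1) = -637/570 + (-5 + 21) = -637/570 + 16 = 8483/570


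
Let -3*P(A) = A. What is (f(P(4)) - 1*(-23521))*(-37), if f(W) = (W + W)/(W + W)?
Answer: -870314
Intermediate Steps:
P(A) = -A/3
f(W) = 1 (f(W) = (2*W)/((2*W)) = (2*W)*(1/(2*W)) = 1)
(f(P(4)) - 1*(-23521))*(-37) = (1 - 1*(-23521))*(-37) = (1 + 23521)*(-37) = 23522*(-37) = -870314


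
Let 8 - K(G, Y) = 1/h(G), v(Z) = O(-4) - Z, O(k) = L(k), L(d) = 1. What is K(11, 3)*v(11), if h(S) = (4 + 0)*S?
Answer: -1755/22 ≈ -79.773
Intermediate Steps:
O(k) = 1
h(S) = 4*S
v(Z) = 1 - Z
K(G, Y) = 8 - 1/(4*G)
K(11, 3)*v(11) = (8 - 1/4/11)*(1 - 1*11) = (8 - 1/4*1/11)*(1 - 11) = (8 - 1/44)*(-10) = (351/44)*(-10) = -1755/22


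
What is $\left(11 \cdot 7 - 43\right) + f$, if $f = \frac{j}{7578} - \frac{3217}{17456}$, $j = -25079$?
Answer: $\frac{2017707931}{66140784} \approx 30.506$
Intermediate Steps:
$f = - \frac{231078725}{66140784}$ ($f = - \frac{25079}{7578} - \frac{3217}{17456} = - \frac{231078725}{66140784} \approx -3.4937$)
$\left(11 \cdot 7 - 43\right) + f = \left(11 \cdot 7 - 43\right) - \frac{231078725}{66140784} = \left(77 - 43\right) - \frac{231078725}{66140784} = 34 - \frac{231078725}{66140784} = \frac{2017707931}{66140784}$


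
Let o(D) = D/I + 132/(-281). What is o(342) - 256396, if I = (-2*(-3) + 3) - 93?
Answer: -1008679729/3934 ≈ -2.5640e+5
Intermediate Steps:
I = -84 (I = (6 + 3) - 93 = 9 - 93 = -84)
o(D) = -132/281 - D/84 (o(D) = D/(-84) + 132/(-281) = D*(-1/84) + 132*(-1/281) = -D/84 - 132/281 = -132/281 - D/84)
o(342) - 256396 = (-132/281 - 1/84*342) - 256396 = (-132/281 - 57/14) - 256396 = -17865/3934 - 256396 = -1008679729/3934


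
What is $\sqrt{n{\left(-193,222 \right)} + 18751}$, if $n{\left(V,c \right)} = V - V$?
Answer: $\sqrt{18751} \approx 136.93$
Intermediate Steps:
$n{\left(V,c \right)} = 0$
$\sqrt{n{\left(-193,222 \right)} + 18751} = \sqrt{0 + 18751} = \sqrt{18751}$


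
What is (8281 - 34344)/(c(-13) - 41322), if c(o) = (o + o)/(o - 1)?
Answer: 182441/289241 ≈ 0.63076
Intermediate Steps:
c(o) = 2*o/(-1 + o) (c(o) = (2*o)/(-1 + o) = 2*o/(-1 + o))
(8281 - 34344)/(c(-13) - 41322) = (8281 - 34344)/(2*(-13)/(-1 - 13) - 41322) = -26063/(2*(-13)/(-14) - 41322) = -26063/(2*(-13)*(-1/14) - 41322) = -26063/(13/7 - 41322) = -26063/(-289241/7) = -26063*(-7/289241) = 182441/289241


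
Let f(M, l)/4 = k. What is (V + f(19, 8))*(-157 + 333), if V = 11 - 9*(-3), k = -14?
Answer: -3168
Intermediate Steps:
V = 38 (V = 11 + 27 = 38)
f(M, l) = -56 (f(M, l) = 4*(-14) = -56)
(V + f(19, 8))*(-157 + 333) = (38 - 56)*(-157 + 333) = -18*176 = -3168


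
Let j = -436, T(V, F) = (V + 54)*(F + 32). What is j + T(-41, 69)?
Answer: 877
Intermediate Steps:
T(V, F) = (32 + F)*(54 + V) (T(V, F) = (54 + V)*(32 + F) = (32 + F)*(54 + V))
j + T(-41, 69) = -436 + (1728 + 32*(-41) + 54*69 + 69*(-41)) = -436 + (1728 - 1312 + 3726 - 2829) = -436 + 1313 = 877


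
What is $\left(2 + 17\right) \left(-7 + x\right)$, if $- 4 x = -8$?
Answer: $-95$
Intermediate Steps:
$x = 2$ ($x = \left(- \frac{1}{4}\right) \left(-8\right) = 2$)
$\left(2 + 17\right) \left(-7 + x\right) = \left(2 + 17\right) \left(-7 + 2\right) = 19 \left(-5\right) = -95$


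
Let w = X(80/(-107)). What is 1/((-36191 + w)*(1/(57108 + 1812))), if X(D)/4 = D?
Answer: -2101480/1290919 ≈ -1.6279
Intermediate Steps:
X(D) = 4*D
w = -320/107 (w = 4*(80/(-107)) = 4*(80*(-1/107)) = 4*(-80/107) = -320/107 ≈ -2.9907)
1/((-36191 + w)*(1/(57108 + 1812))) = 1/((-36191 - 320/107)*(1/(57108 + 1812))) = 1/((-3872757/107)*(1/58920)) = -107/(3872757*1/58920) = -107/3872757*58920 = -2101480/1290919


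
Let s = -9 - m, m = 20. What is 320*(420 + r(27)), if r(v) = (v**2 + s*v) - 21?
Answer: 110400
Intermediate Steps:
s = -29 (s = -9 - 1*20 = -9 - 20 = -29)
r(v) = -21 + v**2 - 29*v (r(v) = (v**2 - 29*v) - 21 = -21 + v**2 - 29*v)
320*(420 + r(27)) = 320*(420 + (-21 + 27**2 - 29*27)) = 320*(420 + (-21 + 729 - 783)) = 320*(420 - 75) = 320*345 = 110400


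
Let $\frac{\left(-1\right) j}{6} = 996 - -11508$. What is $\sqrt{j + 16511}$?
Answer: $i \sqrt{58513} \approx 241.89 i$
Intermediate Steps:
$j = -75024$ ($j = - 6 \left(996 - -11508\right) = - 6 \left(996 + 11508\right) = \left(-6\right) 12504 = -75024$)
$\sqrt{j + 16511} = \sqrt{-75024 + 16511} = \sqrt{-58513} = i \sqrt{58513}$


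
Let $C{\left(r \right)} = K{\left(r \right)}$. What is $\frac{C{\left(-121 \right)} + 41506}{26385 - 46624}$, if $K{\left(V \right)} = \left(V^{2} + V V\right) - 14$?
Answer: $- \frac{70774}{20239} \approx -3.4969$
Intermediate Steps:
$K{\left(V \right)} = -14 + 2 V^{2}$ ($K{\left(V \right)} = \left(V^{2} + V^{2}\right) - 14 = 2 V^{2} - 14 = -14 + 2 V^{2}$)
$C{\left(r \right)} = -14 + 2 r^{2}$
$\frac{C{\left(-121 \right)} + 41506}{26385 - 46624} = \frac{\left(-14 + 2 \left(-121\right)^{2}\right) + 41506}{26385 - 46624} = \frac{\left(-14 + 2 \cdot 14641\right) + 41506}{-20239} = \left(\left(-14 + 29282\right) + 41506\right) \left(- \frac{1}{20239}\right) = \left(29268 + 41506\right) \left(- \frac{1}{20239}\right) = 70774 \left(- \frac{1}{20239}\right) = - \frac{70774}{20239}$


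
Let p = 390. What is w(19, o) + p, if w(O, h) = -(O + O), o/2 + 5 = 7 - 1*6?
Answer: 352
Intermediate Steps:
o = -8 (o = -10 + 2*(7 - 1*6) = -10 + 2*(7 - 6) = -10 + 2*1 = -10 + 2 = -8)
w(O, h) = -2*O
w(19, o) + p = -2*19 + 390 = -38 + 390 = 352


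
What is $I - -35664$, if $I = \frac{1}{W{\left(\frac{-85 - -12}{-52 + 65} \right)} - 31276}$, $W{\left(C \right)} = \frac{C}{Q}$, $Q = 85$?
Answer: $\frac{1232549729087}{34560053} \approx 35664.0$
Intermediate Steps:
$W{\left(C \right)} = \frac{C}{85}$
$I = - \frac{1105}{34560053}$ ($I = \frac{1}{\frac{\left(-85 - -12\right) \frac{1}{-52 + 65}}{85} - 31276} = \frac{1}{\frac{\left(-85 + 12\right) \frac{1}{13}}{85} - 31276} = \frac{1}{\frac{\left(-73\right) \frac{1}{13}}{85} - 31276} = \frac{1}{\frac{1}{85} \left(- \frac{73}{13}\right) - 31276} = \frac{1}{- \frac{73}{1105} - 31276} = \frac{1}{- \frac{34560053}{1105}} = - \frac{1105}{34560053} \approx -3.1973 \cdot 10^{-5}$)
$I - -35664 = - \frac{1105}{34560053} - -35664 = - \frac{1105}{34560053} + 35664 = \frac{1232549729087}{34560053}$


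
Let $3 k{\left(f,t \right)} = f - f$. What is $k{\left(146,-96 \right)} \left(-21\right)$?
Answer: $0$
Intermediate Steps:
$k{\left(f,t \right)} = 0$ ($k{\left(f,t \right)} = \frac{f - f}{3} = \frac{1}{3} \cdot 0 = 0$)
$k{\left(146,-96 \right)} \left(-21\right) = 0 \left(-21\right) = 0$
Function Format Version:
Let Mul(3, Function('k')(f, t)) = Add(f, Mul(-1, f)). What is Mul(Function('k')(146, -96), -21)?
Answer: 0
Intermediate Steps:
Function('k')(f, t) = 0 (Function('k')(f, t) = Mul(Rational(1, 3), Add(f, Mul(-1, f))) = Mul(Rational(1, 3), 0) = 0)
Mul(Function('k')(146, -96), -21) = Mul(0, -21) = 0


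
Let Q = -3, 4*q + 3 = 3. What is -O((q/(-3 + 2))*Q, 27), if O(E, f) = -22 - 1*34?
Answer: 56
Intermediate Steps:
q = 0 (q = -¾ + (¼)*3 = -¾ + ¾ = 0)
O(E, f) = -56 (O(E, f) = -22 - 34 = -56)
-O((q/(-3 + 2))*Q, 27) = -1*(-56) = 56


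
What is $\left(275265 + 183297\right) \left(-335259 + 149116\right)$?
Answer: $-85358106366$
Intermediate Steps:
$\left(275265 + 183297\right) \left(-335259 + 149116\right) = 458562 \left(-186143\right) = -85358106366$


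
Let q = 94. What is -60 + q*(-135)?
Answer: -12750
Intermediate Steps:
-60 + q*(-135) = -60 + 94*(-135) = -60 - 12690 = -12750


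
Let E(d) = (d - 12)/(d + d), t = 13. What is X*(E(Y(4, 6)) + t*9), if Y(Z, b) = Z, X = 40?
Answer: 4640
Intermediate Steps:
E(d) = (-12 + d)/(2*d) (E(d) = (-12 + d)/((2*d)) = (-12 + d)*(1/(2*d)) = (-12 + d)/(2*d))
X*(E(Y(4, 6)) + t*9) = 40*((½)*(-12 + 4)/4 + 13*9) = 40*((½)*(¼)*(-8) + 117) = 40*(-1 + 117) = 40*116 = 4640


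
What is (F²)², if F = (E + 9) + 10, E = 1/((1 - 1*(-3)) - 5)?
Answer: 104976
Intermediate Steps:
E = -1 (E = 1/((1 + 3) - 5) = 1/(4 - 5) = 1/(-1) = -1)
F = 18 (F = (-1 + 9) + 10 = 8 + 10 = 18)
(F²)² = (18²)² = 324² = 104976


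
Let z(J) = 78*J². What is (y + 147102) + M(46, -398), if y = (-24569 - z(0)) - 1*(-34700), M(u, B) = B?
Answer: 156835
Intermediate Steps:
y = 10131 (y = (-24569 - 78*0²) - 1*(-34700) = (-24569 - 78*0) + 34700 = (-24569 - 1*0) + 34700 = (-24569 + 0) + 34700 = -24569 + 34700 = 10131)
(y + 147102) + M(46, -398) = (10131 + 147102) - 398 = 157233 - 398 = 156835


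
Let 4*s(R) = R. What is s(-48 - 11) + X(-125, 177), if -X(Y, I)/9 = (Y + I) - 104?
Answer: 1813/4 ≈ 453.25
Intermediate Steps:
X(Y, I) = 936 - 9*I - 9*Y (X(Y, I) = -9*((Y + I) - 104) = -9*((I + Y) - 104) = -9*(-104 + I + Y) = 936 - 9*I - 9*Y)
s(R) = R/4
s(-48 - 11) + X(-125, 177) = (-48 - 11)/4 + (936 - 9*177 - 9*(-125)) = (¼)*(-59) + (936 - 1593 + 1125) = -59/4 + 468 = 1813/4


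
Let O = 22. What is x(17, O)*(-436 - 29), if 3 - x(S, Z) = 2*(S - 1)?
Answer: 13485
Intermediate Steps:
x(S, Z) = 5 - 2*S (x(S, Z) = 3 - 2*(S - 1) = 3 - 2*(-1 + S) = 3 - (-2 + 2*S) = 3 + (2 - 2*S) = 5 - 2*S)
x(17, O)*(-436 - 29) = (5 - 2*17)*(-436 - 29) = (5 - 34)*(-465) = -29*(-465) = 13485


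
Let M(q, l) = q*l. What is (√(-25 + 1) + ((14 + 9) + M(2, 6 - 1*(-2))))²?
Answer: 1497 + 156*I*√6 ≈ 1497.0 + 382.12*I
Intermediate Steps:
M(q, l) = l*q
(√(-25 + 1) + ((14 + 9) + M(2, 6 - 1*(-2))))² = (√(-25 + 1) + ((14 + 9) + (6 - 1*(-2))*2))² = (√(-24) + (23 + (6 + 2)*2))² = (2*I*√6 + (23 + 8*2))² = (2*I*√6 + (23 + 16))² = (2*I*√6 + 39)² = (39 + 2*I*√6)²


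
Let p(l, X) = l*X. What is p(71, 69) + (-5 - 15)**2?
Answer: 5299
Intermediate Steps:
p(l, X) = X*l
p(71, 69) + (-5 - 15)**2 = 69*71 + (-5 - 15)**2 = 4899 + (-20)**2 = 4899 + 400 = 5299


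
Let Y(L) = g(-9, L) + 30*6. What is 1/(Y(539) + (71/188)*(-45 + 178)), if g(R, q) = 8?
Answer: 188/44787 ≈ 0.0041976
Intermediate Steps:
Y(L) = 188 (Y(L) = 8 + 30*6 = 8 + 180 = 188)
1/(Y(539) + (71/188)*(-45 + 178)) = 1/(188 + (71/188)*(-45 + 178)) = 1/(188 + (71*(1/188))*133) = 1/(188 + (71/188)*133) = 1/(188 + 9443/188) = 1/(44787/188) = 188/44787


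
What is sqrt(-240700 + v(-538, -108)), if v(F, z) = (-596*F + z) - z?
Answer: 2*sqrt(19987) ≈ 282.75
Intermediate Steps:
v(F, z) = -596*F (v(F, z) = (z - 596*F) - z = -596*F)
sqrt(-240700 + v(-538, -108)) = sqrt(-240700 - 596*(-538)) = sqrt(-240700 + 320648) = sqrt(79948) = 2*sqrt(19987)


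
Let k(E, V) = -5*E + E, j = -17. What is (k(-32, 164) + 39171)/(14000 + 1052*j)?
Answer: -39299/3884 ≈ -10.118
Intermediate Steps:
k(E, V) = -4*E
(k(-32, 164) + 39171)/(14000 + 1052*j) = (-4*(-32) + 39171)/(14000 + 1052*(-17)) = (128 + 39171)/(14000 - 17884) = 39299/(-3884) = 39299*(-1/3884) = -39299/3884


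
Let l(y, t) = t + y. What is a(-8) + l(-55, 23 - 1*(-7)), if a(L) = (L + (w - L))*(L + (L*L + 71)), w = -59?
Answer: -7518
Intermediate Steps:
a(L) = -4189 - 59*L - 59*L² (a(L) = (L + (-59 - L))*(L + (L*L + 71)) = -59*(L + (L² + 71)) = -59*(L + (71 + L²)) = -59*(71 + L + L²) = -4189 - 59*L - 59*L²)
a(-8) + l(-55, 23 - 1*(-7)) = (-4189 - 59*(-8) - 59*(-8)²) + ((23 - 1*(-7)) - 55) = (-4189 + 472 - 59*64) + ((23 + 7) - 55) = (-4189 + 472 - 3776) + (30 - 55) = -7493 - 25 = -7518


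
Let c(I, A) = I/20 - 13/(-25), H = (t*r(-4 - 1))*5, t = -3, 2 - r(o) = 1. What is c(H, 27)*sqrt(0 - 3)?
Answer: -23*I*sqrt(3)/100 ≈ -0.39837*I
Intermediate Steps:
r(o) = 1 (r(o) = 2 - 1*1 = 2 - 1 = 1)
H = -15 (H = -3*1*5 = -3*5 = -15)
c(I, A) = 13/25 + I/20 (c(I, A) = I*(1/20) - 13*(-1/25) = I/20 + 13/25 = 13/25 + I/20)
c(H, 27)*sqrt(0 - 3) = (13/25 + (1/20)*(-15))*sqrt(0 - 3) = (13/25 - 3/4)*sqrt(-3) = -23*I*sqrt(3)/100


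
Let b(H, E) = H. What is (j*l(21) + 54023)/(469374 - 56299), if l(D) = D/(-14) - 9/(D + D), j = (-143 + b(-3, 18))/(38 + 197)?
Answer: 88869587/679508375 ≈ 0.13079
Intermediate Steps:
j = -146/235 (j = (-143 - 3)/(38 + 197) = -146/235 ≈ -0.62128)
l(D) = -9/(2*D) - D/14 (l(D) = D*(-1/14) - 9*1/(2*D) = -D/14 - 9/(2*D) = -9/(2*D) - D/14)
(j*l(21) + 54023)/(469374 - 56299) = (-73*(-63 - 1*21**2)/(1645*21) + 54023)/(469374 - 56299) = (-73*(-63 - 1*441)/(1645*21) + 54023)/413075 = (-73*(-63 - 441)/(1645*21) + 54023)*(1/413075) = (-73*(-504)/(1645*21) + 54023)*(1/413075) = (-146/235*(-12/7) + 54023)*(1/413075) = (1752/1645 + 54023)*(1/413075) = (88869587/1645)*(1/413075) = 88869587/679508375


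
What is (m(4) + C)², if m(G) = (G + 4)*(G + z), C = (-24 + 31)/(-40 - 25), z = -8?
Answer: 4355569/4225 ≈ 1030.9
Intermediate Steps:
C = -7/65 (C = 7/(-65) = 7*(-1/65) = -7/65 ≈ -0.10769)
m(G) = (-8 + G)*(4 + G) (m(G) = (G + 4)*(G - 8) = (4 + G)*(-8 + G) = (-8 + G)*(4 + G))
(m(4) + C)² = ((-32 + 4² - 4*4) - 7/65)² = ((-32 + 16 - 16) - 7/65)² = (-32 - 7/65)² = (-2087/65)² = 4355569/4225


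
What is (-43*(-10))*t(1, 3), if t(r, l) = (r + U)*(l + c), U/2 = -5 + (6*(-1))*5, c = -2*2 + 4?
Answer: -89010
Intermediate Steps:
c = 0 (c = -4 + 4 = 0)
U = -70 (U = 2*(-5 + (6*(-1))*5) = 2*(-5 - 6*5) = 2*(-5 - 30) = 2*(-35) = -70)
t(r, l) = l*(-70 + r) (t(r, l) = (r - 70)*(l + 0) = (-70 + r)*l = l*(-70 + r))
(-43*(-10))*t(1, 3) = (-43*(-10))*(3*(-70 + 1)) = 430*(3*(-69)) = 430*(-207) = -89010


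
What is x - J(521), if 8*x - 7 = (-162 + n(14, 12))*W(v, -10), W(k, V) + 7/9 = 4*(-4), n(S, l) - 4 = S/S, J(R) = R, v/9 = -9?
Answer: -6871/36 ≈ -190.86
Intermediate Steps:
v = -81 (v = 9*(-9) = -81)
n(S, l) = 5 (n(S, l) = 4 + S/S = 4 + 1 = 5)
W(k, V) = -151/9 (W(k, V) = -7/9 + 4*(-4) = -7/9 - 16 = -151/9)
x = 11885/36 (x = 7/8 + ((-162 + 5)*(-151/9))/8 = 7/8 + (-157*(-151/9))/8 = 7/8 + (⅛)*(23707/9) = 7/8 + 23707/72 = 11885/36 ≈ 330.14)
x - J(521) = 11885/36 - 1*521 = 11885/36 - 521 = -6871/36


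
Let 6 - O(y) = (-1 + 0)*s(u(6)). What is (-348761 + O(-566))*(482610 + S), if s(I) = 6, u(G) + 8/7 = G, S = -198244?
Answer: -99172358134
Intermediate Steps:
u(G) = -8/7 + G
O(y) = 12 (O(y) = 6 - (-1 + 0)*6 = 6 - (-1)*6 = 6 - 1*(-6) = 6 + 6 = 12)
(-348761 + O(-566))*(482610 + S) = (-348761 + 12)*(482610 - 198244) = -348749*284366 = -99172358134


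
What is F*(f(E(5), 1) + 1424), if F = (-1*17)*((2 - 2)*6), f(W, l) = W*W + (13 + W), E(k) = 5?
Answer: 0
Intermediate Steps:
f(W, l) = 13 + W + W**2 (f(W, l) = W**2 + (13 + W) = 13 + W + W**2)
F = 0 (F = -0*6 = -17*0 = 0)
F*(f(E(5), 1) + 1424) = 0*((13 + 5 + 5**2) + 1424) = 0*((13 + 5 + 25) + 1424) = 0*(43 + 1424) = 0*1467 = 0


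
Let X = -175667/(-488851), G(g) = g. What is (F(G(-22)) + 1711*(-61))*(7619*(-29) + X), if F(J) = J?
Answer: 11275690622998162/488851 ≈ 2.3066e+10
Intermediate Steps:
X = 175667/488851 (X = -175667*(-1/488851) = 175667/488851 ≈ 0.35935)
(F(G(-22)) + 1711*(-61))*(7619*(-29) + X) = (-22 + 1711*(-61))*(7619*(-29) + 175667/488851) = (-22 - 104371)*(-220951 + 175667/488851) = -104393*(-108011941634/488851) = 11275690622998162/488851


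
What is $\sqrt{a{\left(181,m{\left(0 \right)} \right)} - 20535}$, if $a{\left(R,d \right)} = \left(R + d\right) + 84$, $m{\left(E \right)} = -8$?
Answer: $i \sqrt{20278} \approx 142.4 i$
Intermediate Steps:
$a{\left(R,d \right)} = 84 + R + d$
$\sqrt{a{\left(181,m{\left(0 \right)} \right)} - 20535} = \sqrt{\left(84 + 181 - 8\right) - 20535} = \sqrt{257 - 20535} = \sqrt{-20278} = i \sqrt{20278}$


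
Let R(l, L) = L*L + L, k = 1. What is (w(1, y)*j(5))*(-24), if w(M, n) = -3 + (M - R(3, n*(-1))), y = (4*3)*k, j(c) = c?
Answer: 16080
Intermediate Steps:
R(l, L) = L + L**2 (R(l, L) = L**2 + L = L + L**2)
y = 12 (y = (4*3)*1 = 12*1 = 12)
w(M, n) = -3 + M + n*(1 - n) (w(M, n) = -3 + (M - n*(-1)*(1 + n*(-1))) = -3 + (M - (-n)*(1 - n)) = -3 + (M - (-1)*n*(1 - n)) = -3 + (M + n*(1 - n)) = -3 + M + n*(1 - n))
(w(1, y)*j(5))*(-24) = ((-3 + 1 - 1*12*(-1 + 12))*5)*(-24) = ((-3 + 1 - 1*12*11)*5)*(-24) = ((-3 + 1 - 132)*5)*(-24) = -134*5*(-24) = -670*(-24) = 16080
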